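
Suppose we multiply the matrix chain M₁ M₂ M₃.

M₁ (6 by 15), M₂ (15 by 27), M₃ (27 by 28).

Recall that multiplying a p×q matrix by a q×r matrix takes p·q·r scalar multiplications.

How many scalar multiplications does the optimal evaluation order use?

Order (M₁ (M₂ M₃)): (M₂ M₃): 15×27 by 27×28 → 15×28, cost 15·27·28 = 11340; (M₁ (M₂ M₃)): 6×15 by 15×28 → 6×28, cost 6·15·28 = 2520; cumulative 13860. Total 13860.
Order ((M₁ M₂) M₃): (M₁ M₂): 6×15 by 15×27 → 6×27, cost 6·15·27 = 2430; ((M₁ M₂) M₃): 6×27 by 27×28 → 6×28, cost 6·27·28 = 4536; cumulative 6966. Total 6966.
Minimum: 6966.

6966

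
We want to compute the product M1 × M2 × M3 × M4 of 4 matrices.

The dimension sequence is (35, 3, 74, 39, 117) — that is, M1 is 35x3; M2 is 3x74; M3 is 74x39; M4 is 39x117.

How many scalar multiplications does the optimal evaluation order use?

34632

Adjacent pairs: M1M2 = 35·3·74 = 7770; M2M3 = 3·74·39 = 8658; M3M4 = 74·39·117 = 337662.
Length 3: M1..M3: k=1: 0+8658+35·3·39=12753; k=2: 7770+0+35·74·39=108780 → min 12753 | M2..M4: k=2: 0+337662+3·74·117=363636; k=3: 8658+0+3·39·117=22347 → min 22347.
Length 4: M1..M4: k=1: 0+22347+35·3·117=34632; k=2: 7770+337662+35·74·117=648462; k=3: 12753+0+35·39·117=172458 → min 34632.
Optimal order: (M1 × ((M2 × M3) × M4)) with cost 34632.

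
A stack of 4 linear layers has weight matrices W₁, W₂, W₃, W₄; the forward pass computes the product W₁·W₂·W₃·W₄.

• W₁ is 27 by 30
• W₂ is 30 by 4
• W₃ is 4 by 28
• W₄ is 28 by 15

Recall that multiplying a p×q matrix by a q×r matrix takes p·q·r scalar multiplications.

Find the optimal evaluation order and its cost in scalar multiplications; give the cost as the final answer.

6540

Adjacent pairs: W₁W₂ = 27·30·4 = 3240; W₂W₃ = 30·4·28 = 3360; W₃W₄ = 4·28·15 = 1680.
Length 3: W₁..W₃: k=1: 0+3360+27·30·28=26040; k=2: 3240+0+27·4·28=6264 → min 6264 | W₂..W₄: k=2: 0+1680+30·4·15=3480; k=3: 3360+0+30·28·15=15960 → min 3480.
Length 4: W₁..W₄: k=1: 0+3480+27·30·15=15630; k=2: 3240+1680+27·4·15=6540; k=3: 6264+0+27·28·15=17604 → min 6540.
Optimal parenthesization: ((W₁·W₂)·(W₃·W₄)) with cost 6540.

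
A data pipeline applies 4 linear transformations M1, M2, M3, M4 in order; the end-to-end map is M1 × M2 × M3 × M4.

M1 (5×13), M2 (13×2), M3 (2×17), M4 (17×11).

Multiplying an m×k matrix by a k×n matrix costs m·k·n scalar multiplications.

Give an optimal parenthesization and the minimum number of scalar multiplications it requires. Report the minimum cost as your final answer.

Adjacent pairs: M1M2 = 5·13·2 = 130; M2M3 = 13·2·17 = 442; M3M4 = 2·17·11 = 374.
Length 3: M1..M3: k=1: 0+442+5·13·17=1547; k=2: 130+0+5·2·17=300 → min 300 | M2..M4: k=2: 0+374+13·2·11=660; k=3: 442+0+13·17·11=2873 → min 660.
Length 4: M1..M4: k=1: 0+660+5·13·11=1375; k=2: 130+374+5·2·11=614; k=3: 300+0+5·17·11=1235 → min 614.
Optimal parenthesization: ((M1 × M2) × (M3 × M4)) with cost 614.

614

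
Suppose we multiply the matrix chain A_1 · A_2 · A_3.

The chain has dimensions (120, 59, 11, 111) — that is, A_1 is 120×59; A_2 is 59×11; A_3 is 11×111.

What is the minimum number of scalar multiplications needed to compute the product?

224400

Order (A_1 · (A_2 · A_3)): (A_2 · A_3): 59×11 by 11×111 → 59×111, cost 59·11·111 = 72039; (A_1 · (A_2 · A_3)): 120×59 by 59×111 → 120×111, cost 120·59·111 = 785880; cumulative 857919. Total 857919.
Order ((A_1 · A_2) · A_3): (A_1 · A_2): 120×59 by 59×11 → 120×11, cost 120·59·11 = 77880; ((A_1 · A_2) · A_3): 120×11 by 11×111 → 120×111, cost 120·11·111 = 146520; cumulative 224400. Total 224400.
Minimum: 224400.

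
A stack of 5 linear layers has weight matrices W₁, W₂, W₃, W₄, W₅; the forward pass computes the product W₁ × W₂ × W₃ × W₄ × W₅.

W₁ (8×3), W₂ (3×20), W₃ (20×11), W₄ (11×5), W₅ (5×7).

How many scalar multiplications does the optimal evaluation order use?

Adjacent pairs: W₁W₂ = 8·3·20 = 480; W₂W₃ = 3·20·11 = 660; W₃W₄ = 20·11·5 = 1100; W₄W₅ = 11·5·7 = 385.
Length 3: W₁..W₃: k=1: 0+660+8·3·11=924; k=2: 480+0+8·20·11=2240 → min 924 | W₂..W₄: k=2: 0+1100+3·20·5=1400; k=3: 660+0+3·11·5=825 → min 825 | W₃..W₅: k=3: 0+385+20·11·7=1925; k=4: 1100+0+20·5·7=1800 → min 1800.
Length 4: W₁..W₄: k=1: 0+825+8·3·5=945; k=2: 480+1100+8·20·5=2380; k=3: 924+0+8·11·5=1364 → min 945 | W₂..W₅: k=2: 0+1800+3·20·7=2220; k=3: 660+385+3·11·7=1276; k=4: 825+0+3·5·7=930 → min 930.
Length 5: W₁..W₅: k=1: 0+930+8·3·7=1098; k=2: 480+1800+8·20·7=3400; k=3: 924+385+8·11·7=1925; k=4: 945+0+8·5·7=1225 → min 1098.
Optimal order: (W₁ × (((W₂ × W₃) × W₄) × W₅)) with cost 1098.

1098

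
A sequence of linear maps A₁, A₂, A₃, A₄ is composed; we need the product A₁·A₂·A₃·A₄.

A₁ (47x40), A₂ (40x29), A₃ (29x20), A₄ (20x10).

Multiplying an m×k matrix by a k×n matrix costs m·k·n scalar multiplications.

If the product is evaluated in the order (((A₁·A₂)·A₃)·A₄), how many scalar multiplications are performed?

(A₁·A₂): 47×40 by 40×29 → 47×29, cost 47·40·29 = 54520
((A₁·A₂)·A₃): 47×29 by 29×20 → 47×20, cost 47·29·20 = 27260; cumulative 81780
(((A₁·A₂)·A₃)·A₄): 47×20 by 20×10 → 47×10, cost 47·20·10 = 9400; cumulative 91180
Total: 91180 scalar multiplications.

91180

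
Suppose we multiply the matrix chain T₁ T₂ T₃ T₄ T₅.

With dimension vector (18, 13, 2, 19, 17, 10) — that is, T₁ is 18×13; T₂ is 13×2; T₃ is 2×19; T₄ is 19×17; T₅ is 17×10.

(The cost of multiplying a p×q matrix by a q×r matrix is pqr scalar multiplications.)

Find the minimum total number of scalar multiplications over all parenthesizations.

Adjacent pairs: T₁T₂ = 18·13·2 = 468; T₂T₃ = 13·2·19 = 494; T₃T₄ = 2·19·17 = 646; T₄T₅ = 19·17·10 = 3230.
Length 3: T₁..T₃: k=1: 0+494+18·13·19=4940; k=2: 468+0+18·2·19=1152 → min 1152 | T₂..T₄: k=2: 0+646+13·2·17=1088; k=3: 494+0+13·19·17=4693 → min 1088 | T₃..T₅: k=3: 0+3230+2·19·10=3610; k=4: 646+0+2·17·10=986 → min 986.
Length 4: T₁..T₄: k=1: 0+1088+18·13·17=5066; k=2: 468+646+18·2·17=1726; k=3: 1152+0+18·19·17=6966 → min 1726 | T₂..T₅: k=2: 0+986+13·2·10=1246; k=3: 494+3230+13·19·10=6194; k=4: 1088+0+13·17·10=3298 → min 1246.
Length 5: T₁..T₅: k=1: 0+1246+18·13·10=3586; k=2: 468+986+18·2·10=1814; k=3: 1152+3230+18·19·10=7802; k=4: 1726+0+18·17·10=4786 → min 1814.
Optimal order: ((T₁ T₂) ((T₃ T₄) T₅)) with cost 1814.

1814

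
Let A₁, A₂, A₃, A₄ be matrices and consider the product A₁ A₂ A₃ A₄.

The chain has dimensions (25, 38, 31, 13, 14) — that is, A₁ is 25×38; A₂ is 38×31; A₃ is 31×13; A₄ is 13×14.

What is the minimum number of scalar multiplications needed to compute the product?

32214

Adjacent pairs: A₁A₂ = 25·38·31 = 29450; A₂A₃ = 38·31·13 = 15314; A₃A₄ = 31·13·14 = 5642.
Length 3: A₁..A₃: k=1: 0+15314+25·38·13=27664; k=2: 29450+0+25·31·13=39525 → min 27664 | A₂..A₄: k=2: 0+5642+38·31·14=22134; k=3: 15314+0+38·13·14=22230 → min 22134.
Length 4: A₁..A₄: k=1: 0+22134+25·38·14=35434; k=2: 29450+5642+25·31·14=45942; k=3: 27664+0+25·13·14=32214 → min 32214.
Optimal order: ((A₁ (A₂ A₃)) A₄) with cost 32214.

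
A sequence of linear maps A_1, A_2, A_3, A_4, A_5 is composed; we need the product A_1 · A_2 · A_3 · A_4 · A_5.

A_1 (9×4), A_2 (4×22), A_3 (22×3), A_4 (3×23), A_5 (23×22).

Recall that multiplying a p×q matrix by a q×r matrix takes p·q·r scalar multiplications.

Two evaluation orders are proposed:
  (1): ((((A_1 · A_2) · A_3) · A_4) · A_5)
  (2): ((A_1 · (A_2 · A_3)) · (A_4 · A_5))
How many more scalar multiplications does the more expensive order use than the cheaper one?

4077

Order (1) = ((((A_1 · A_2) · A_3) · A_4) · A_5): (A_1 · A_2): 9×4 by 4×22 → 9×22, cost 9·4·22 = 792; ((A_1 · A_2) · A_3): 9×22 by 22×3 → 9×3, cost 9·22·3 = 594; cumulative 1386; (((A_1 · A_2) · A_3) · A_4): 9×3 by 3×23 → 9×23, cost 9·3·23 = 621; cumulative 2007; ((((A_1 · A_2) · A_3) · A_4) · A_5): 9×23 by 23×22 → 9×22, cost 9·23·22 = 4554; cumulative 6561. Total 6561.
Order (2) = ((A_1 · (A_2 · A_3)) · (A_4 · A_5)): (A_2 · A_3): 4×22 by 22×3 → 4×3, cost 4·22·3 = 264; (A_1 · (A_2 · A_3)): 9×4 by 4×3 → 9×3, cost 9·4·3 = 108; cumulative 372; (A_4 · A_5): 3×23 by 23×22 → 3×22, cost 3·23·22 = 1518; ((A_1 · (A_2 · A_3)) · (A_4 · A_5)): 9×3 by 3×22 → 9×22, cost 9·3·22 = 594; cumulative 2484. Total 2484.
Difference: |6561 − 2484| = 4077.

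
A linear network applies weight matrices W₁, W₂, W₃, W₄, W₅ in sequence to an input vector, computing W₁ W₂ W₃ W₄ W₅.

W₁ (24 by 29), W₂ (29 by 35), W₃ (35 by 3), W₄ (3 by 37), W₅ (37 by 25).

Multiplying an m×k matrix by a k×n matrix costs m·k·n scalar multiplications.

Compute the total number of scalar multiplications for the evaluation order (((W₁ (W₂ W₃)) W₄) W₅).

(W₂ W₃): 29×35 by 35×3 → 29×3, cost 29·35·3 = 3045
(W₁ (W₂ W₃)): 24×29 by 29×3 → 24×3, cost 24·29·3 = 2088; cumulative 5133
((W₁ (W₂ W₃)) W₄): 24×3 by 3×37 → 24×37, cost 24·3·37 = 2664; cumulative 7797
(((W₁ (W₂ W₃)) W₄) W₅): 24×37 by 37×25 → 24×25, cost 24·37·25 = 22200; cumulative 29997
Total: 29997 scalar multiplications.

29997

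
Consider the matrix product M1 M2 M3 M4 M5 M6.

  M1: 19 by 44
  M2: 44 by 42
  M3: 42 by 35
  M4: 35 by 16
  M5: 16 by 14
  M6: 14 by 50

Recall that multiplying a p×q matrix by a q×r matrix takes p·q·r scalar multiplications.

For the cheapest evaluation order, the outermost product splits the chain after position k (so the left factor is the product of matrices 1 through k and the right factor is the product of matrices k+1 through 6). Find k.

Adjacent pairs: M1M2 = 19·44·42 = 35112; M2M3 = 44·42·35 = 64680; M3M4 = 42·35·16 = 23520; M4M5 = 35·16·14 = 7840; M5M6 = 16·14·50 = 11200.
Length 3: M1..M3: k=1: 0+64680+19·44·35=93940; k=2: 35112+0+19·42·35=63042 → min 63042 | M2..M4: k=2: 0+23520+44·42·16=53088; k=3: 64680+0+44·35·16=89320 → min 53088 | M3..M5: k=3: 0+7840+42·35·14=28420; k=4: 23520+0+42·16·14=32928 → min 28420 | M4..M6: k=4: 0+11200+35·16·50=39200; k=5: 7840+0+35·14·50=32340 → min 32340.
Length 4: M1..M4: k=1: 0+53088+19·44·16=66464; k=2: 35112+23520+19·42·16=71400; k=3: 63042+0+19·35·16=73682 → min 66464 | M2..M5: k=2: 0+28420+44·42·14=54292; k=3: 64680+7840+44·35·14=94080; k=4: 53088+0+44·16·14=62944 → min 54292 | M3..M6: k=3: 0+32340+42·35·50=105840; k=4: 23520+11200+42·16·50=68320; k=5: 28420+0+42·14·50=57820 → min 57820.
Length 5: M1..M5: k=1: 0+54292+19·44·14=65996; k=2: 35112+28420+19·42·14=74704; k=3: 63042+7840+19·35·14=80192; k=4: 66464+0+19·16·14=70720 → min 65996 | M2..M6: k=2: 0+57820+44·42·50=150220; k=3: 64680+32340+44·35·50=174020; k=4: 53088+11200+44·16·50=99488; k=5: 54292+0+44·14·50=85092 → min 85092.
Top-level splits: k=1: (M1..M1)·(M2..M6) → 0+85092+19·44·50 = 126892; k=2: (M1..M2)·(M3..M6) → 35112+57820+19·42·50 = 132832; k=3: (M1..M3)·(M4..M6) → 63042+32340+19·35·50 = 128632; k=4: (M1..M4)·(M5..M6) → 66464+11200+19·16·50 = 92864; k=5: (M1..M5)·(M6..M6) → 65996+0+19·14·50 = 79296.
Best split is after M5, i.e. k = 5.

5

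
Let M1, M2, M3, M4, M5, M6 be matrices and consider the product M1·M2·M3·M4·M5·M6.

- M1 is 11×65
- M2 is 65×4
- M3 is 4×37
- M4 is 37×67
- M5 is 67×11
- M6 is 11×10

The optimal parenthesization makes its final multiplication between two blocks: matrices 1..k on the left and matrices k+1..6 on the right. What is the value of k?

Adjacent pairs: M1M2 = 11·65·4 = 2860; M2M3 = 65·4·37 = 9620; M3M4 = 4·37·67 = 9916; M4M5 = 37·67·11 = 27269; M5M6 = 67·11·10 = 7370.
Length 3: M1..M3: k=1: 0+9620+11·65·37=36075; k=2: 2860+0+11·4·37=4488 → min 4488 | M2..M4: k=2: 0+9916+65·4·67=27336; k=3: 9620+0+65·37·67=170755 → min 27336 | M3..M5: k=3: 0+27269+4·37·11=28897; k=4: 9916+0+4·67·11=12864 → min 12864 | M4..M6: k=4: 0+7370+37·67·10=32160; k=5: 27269+0+37·11·10=31339 → min 31339.
Length 4: M1..M4: k=1: 0+27336+11·65·67=75241; k=2: 2860+9916+11·4·67=15724; k=3: 4488+0+11·37·67=31757 → min 15724 | M2..M5: k=2: 0+12864+65·4·11=15724; k=3: 9620+27269+65·37·11=63344; k=4: 27336+0+65·67·11=75241 → min 15724 | M3..M6: k=3: 0+31339+4·37·10=32819; k=4: 9916+7370+4·67·10=19966; k=5: 12864+0+4·11·10=13304 → min 13304.
Length 5: M1..M5: k=1: 0+15724+11·65·11=23589; k=2: 2860+12864+11·4·11=16208; k=3: 4488+27269+11·37·11=36234; k=4: 15724+0+11·67·11=23831 → min 16208 | M2..M6: k=2: 0+13304+65·4·10=15904; k=3: 9620+31339+65·37·10=65009; k=4: 27336+7370+65·67·10=78256; k=5: 15724+0+65·11·10=22874 → min 15904.
Top-level splits: k=1: (M1..M1)·(M2..M6) → 0+15904+11·65·10 = 23054; k=2: (M1..M2)·(M3..M6) → 2860+13304+11·4·10 = 16604; k=3: (M1..M3)·(M4..M6) → 4488+31339+11·37·10 = 39897; k=4: (M1..M4)·(M5..M6) → 15724+7370+11·67·10 = 30464; k=5: (M1..M5)·(M6..M6) → 16208+0+11·11·10 = 17418.
Best split is after M2, i.e. k = 2.

2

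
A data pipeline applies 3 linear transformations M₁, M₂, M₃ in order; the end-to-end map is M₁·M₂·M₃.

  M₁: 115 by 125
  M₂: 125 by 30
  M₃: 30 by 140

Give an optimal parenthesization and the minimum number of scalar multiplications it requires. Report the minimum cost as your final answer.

(M₁·(M₂·M₃)): cost 2537500.
((M₁·M₂)·M₃): cost 914250.
Optimal: ((M₁·M₂)·M₃) with cost 914250.

914250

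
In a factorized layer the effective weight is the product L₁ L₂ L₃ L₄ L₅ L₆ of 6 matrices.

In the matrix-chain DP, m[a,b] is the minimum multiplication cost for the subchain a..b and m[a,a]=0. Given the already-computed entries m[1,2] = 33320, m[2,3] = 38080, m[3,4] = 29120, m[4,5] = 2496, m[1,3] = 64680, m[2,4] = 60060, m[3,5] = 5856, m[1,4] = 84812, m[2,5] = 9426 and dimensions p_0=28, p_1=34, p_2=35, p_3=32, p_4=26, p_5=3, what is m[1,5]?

12282

m[1,5] = min over k∈[1,4] of m[1,k]+m[k+1,5]+p_{0}·p_k·p_{5}.
k=1: 0 + 9426 + 28·34·3 = 12282; k=2: 33320 + 5856 + 28·35·3 = 42116; k=3: 64680 + 2496 + 28·32·3 = 69864; k=4: 84812 + 0 + 28·26·3 = 86996.
Minimum: 12282 at k=1.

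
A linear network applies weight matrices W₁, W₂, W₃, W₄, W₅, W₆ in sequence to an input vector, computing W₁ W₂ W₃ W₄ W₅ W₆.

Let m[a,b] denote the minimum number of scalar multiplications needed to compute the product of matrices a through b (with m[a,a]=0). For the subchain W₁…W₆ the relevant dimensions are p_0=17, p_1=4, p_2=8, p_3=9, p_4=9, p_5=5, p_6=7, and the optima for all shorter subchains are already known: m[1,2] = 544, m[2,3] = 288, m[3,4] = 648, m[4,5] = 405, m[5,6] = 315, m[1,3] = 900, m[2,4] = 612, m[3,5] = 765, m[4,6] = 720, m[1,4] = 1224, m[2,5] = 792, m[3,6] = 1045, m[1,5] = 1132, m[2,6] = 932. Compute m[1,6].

m[1,6] = min over k∈[1,5] of m[1,k]+m[k+1,6]+p_{0}·p_k·p_{6}.
k=1: 0 + 932 + 17·4·7 = 1408; k=2: 544 + 1045 + 17·8·7 = 2541; k=3: 900 + 720 + 17·9·7 = 2691; k=4: 1224 + 315 + 17·9·7 = 2610; k=5: 1132 + 0 + 17·5·7 = 1727.
Minimum: 1408 at k=1.

1408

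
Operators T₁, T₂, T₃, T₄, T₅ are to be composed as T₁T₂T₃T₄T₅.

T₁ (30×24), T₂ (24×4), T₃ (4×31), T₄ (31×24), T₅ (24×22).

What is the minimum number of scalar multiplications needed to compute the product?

10608

Adjacent pairs: T₁T₂ = 30·24·4 = 2880; T₂T₃ = 24·4·31 = 2976; T₃T₄ = 4·31·24 = 2976; T₄T₅ = 31·24·22 = 16368.
Length 3: T₁..T₃: k=1: 0+2976+30·24·31=25296; k=2: 2880+0+30·4·31=6600 → min 6600 | T₂..T₄: k=2: 0+2976+24·4·24=5280; k=3: 2976+0+24·31·24=20832 → min 5280 | T₃..T₅: k=3: 0+16368+4·31·22=19096; k=4: 2976+0+4·24·22=5088 → min 5088.
Length 4: T₁..T₄: k=1: 0+5280+30·24·24=22560; k=2: 2880+2976+30·4·24=8736; k=3: 6600+0+30·31·24=28920 → min 8736 | T₂..T₅: k=2: 0+5088+24·4·22=7200; k=3: 2976+16368+24·31·22=35712; k=4: 5280+0+24·24·22=17952 → min 7200.
Length 5: T₁..T₅: k=1: 0+7200+30·24·22=23040; k=2: 2880+5088+30·4·22=10608; k=3: 6600+16368+30·31·22=43428; k=4: 8736+0+30·24·22=24576 → min 10608.
Optimal order: ((T₁T₂)((T₃T₄)T₅)) with cost 10608.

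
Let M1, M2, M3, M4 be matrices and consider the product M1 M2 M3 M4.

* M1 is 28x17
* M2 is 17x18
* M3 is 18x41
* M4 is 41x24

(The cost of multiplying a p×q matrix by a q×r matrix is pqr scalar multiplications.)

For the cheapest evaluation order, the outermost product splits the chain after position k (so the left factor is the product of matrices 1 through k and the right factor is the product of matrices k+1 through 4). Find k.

Adjacent pairs: M1M2 = 28·17·18 = 8568; M2M3 = 17·18·41 = 12546; M3M4 = 18·41·24 = 17712.
Length 3: M1..M3: k=1: 0+12546+28·17·41=32062; k=2: 8568+0+28·18·41=29232 → min 29232 | M2..M4: k=2: 0+17712+17·18·24=25056; k=3: 12546+0+17·41·24=29274 → min 25056.
Top-level splits: k=1: (M1..M1)·(M2..M4) → 0+25056+28·17·24 = 36480; k=2: (M1..M2)·(M3..M4) → 8568+17712+28·18·24 = 38376; k=3: (M1..M3)·(M4..M4) → 29232+0+28·41·24 = 56784.
Best split is after M1, i.e. k = 1.

1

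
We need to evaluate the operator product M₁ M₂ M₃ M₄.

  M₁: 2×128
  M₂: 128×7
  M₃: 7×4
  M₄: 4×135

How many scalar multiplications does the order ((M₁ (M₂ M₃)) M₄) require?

(M₂ M₃): 128×7 by 7×4 → 128×4, cost 128·7·4 = 3584
(M₁ (M₂ M₃)): 2×128 by 128×4 → 2×4, cost 2·128·4 = 1024; cumulative 4608
((M₁ (M₂ M₃)) M₄): 2×4 by 4×135 → 2×135, cost 2·4·135 = 1080; cumulative 5688
Total: 5688 scalar multiplications.

5688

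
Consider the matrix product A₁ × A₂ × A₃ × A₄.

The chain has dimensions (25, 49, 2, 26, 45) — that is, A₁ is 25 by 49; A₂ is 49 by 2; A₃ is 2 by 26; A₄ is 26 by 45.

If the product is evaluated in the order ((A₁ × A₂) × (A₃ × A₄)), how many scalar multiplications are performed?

(A₁ × A₂): 25×49 by 49×2 → 25×2, cost 25·49·2 = 2450
(A₃ × A₄): 2×26 by 26×45 → 2×45, cost 2·26·45 = 2340
((A₁ × A₂) × (A₃ × A₄)): 25×2 by 2×45 → 25×45, cost 25·2·45 = 2250; cumulative 7040
Total: 7040 scalar multiplications.

7040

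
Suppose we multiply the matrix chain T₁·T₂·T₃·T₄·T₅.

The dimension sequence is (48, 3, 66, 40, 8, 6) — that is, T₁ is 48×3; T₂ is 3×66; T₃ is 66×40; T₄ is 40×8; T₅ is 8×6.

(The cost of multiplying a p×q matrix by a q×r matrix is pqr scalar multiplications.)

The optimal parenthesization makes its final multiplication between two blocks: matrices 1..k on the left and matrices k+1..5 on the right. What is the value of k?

Adjacent pairs: T₁T₂ = 48·3·66 = 9504; T₂T₃ = 3·66·40 = 7920; T₃T₄ = 66·40·8 = 21120; T₄T₅ = 40·8·6 = 1920.
Length 3: T₁..T₃: k=1: 0+7920+48·3·40=13680; k=2: 9504+0+48·66·40=136224 → min 13680 | T₂..T₄: k=2: 0+21120+3·66·8=22704; k=3: 7920+0+3·40·8=8880 → min 8880 | T₃..T₅: k=3: 0+1920+66·40·6=17760; k=4: 21120+0+66·8·6=24288 → min 17760.
Length 4: T₁..T₄: k=1: 0+8880+48·3·8=10032; k=2: 9504+21120+48·66·8=55968; k=3: 13680+0+48·40·8=29040 → min 10032 | T₂..T₅: k=2: 0+17760+3·66·6=18948; k=3: 7920+1920+3·40·6=10560; k=4: 8880+0+3·8·6=9024 → min 9024.
Top-level splits: k=1: (T₁..T₁)·(T₂..T₅) → 0+9024+48·3·6 = 9888; k=2: (T₁..T₂)·(T₃..T₅) → 9504+17760+48·66·6 = 46272; k=3: (T₁..T₃)·(T₄..T₅) → 13680+1920+48·40·6 = 27120; k=4: (T₁..T₄)·(T₅..T₅) → 10032+0+48·8·6 = 12336.
Best split is after T₁, i.e. k = 1.

1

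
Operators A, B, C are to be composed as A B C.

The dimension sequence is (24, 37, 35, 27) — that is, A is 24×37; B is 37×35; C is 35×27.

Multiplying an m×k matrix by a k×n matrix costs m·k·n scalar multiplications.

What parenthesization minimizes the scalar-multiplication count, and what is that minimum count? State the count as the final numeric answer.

(A (B C)): cost 58941.
((A B) C): cost 53760.
Optimal: ((A B) C) with cost 53760.

53760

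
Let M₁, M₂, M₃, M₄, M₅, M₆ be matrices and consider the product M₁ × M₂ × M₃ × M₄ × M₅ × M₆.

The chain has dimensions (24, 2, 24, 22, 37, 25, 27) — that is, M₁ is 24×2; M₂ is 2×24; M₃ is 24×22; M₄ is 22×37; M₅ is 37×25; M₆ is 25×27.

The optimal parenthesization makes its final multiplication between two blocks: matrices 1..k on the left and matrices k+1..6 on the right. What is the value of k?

1

Adjacent pairs: M₁M₂ = 24·2·24 = 1152; M₂M₃ = 2·24·22 = 1056; M₃M₄ = 24·22·37 = 19536; M₄M₅ = 22·37·25 = 20350; M₅M₆ = 37·25·27 = 24975.
Length 3: M₁..M₃: k=1: 0+1056+24·2·22=2112; k=2: 1152+0+24·24·22=13824 → min 2112 | M₂..M₄: k=2: 0+19536+2·24·37=21312; k=3: 1056+0+2·22·37=2684 → min 2684 | M₃..M₅: k=3: 0+20350+24·22·25=33550; k=4: 19536+0+24·37·25=41736 → min 33550 | M₄..M₆: k=4: 0+24975+22·37·27=46953; k=5: 20350+0+22·25·27=35200 → min 35200.
Length 4: M₁..M₄: k=1: 0+2684+24·2·37=4460; k=2: 1152+19536+24·24·37=42000; k=3: 2112+0+24·22·37=21648 → min 4460 | M₂..M₅: k=2: 0+33550+2·24·25=34750; k=3: 1056+20350+2·22·25=22506; k=4: 2684+0+2·37·25=4534 → min 4534 | M₃..M₆: k=3: 0+35200+24·22·27=49456; k=4: 19536+24975+24·37·27=68487; k=5: 33550+0+24·25·27=49750 → min 49456.
Length 5: M₁..M₅: k=1: 0+4534+24·2·25=5734; k=2: 1152+33550+24·24·25=49102; k=3: 2112+20350+24·22·25=35662; k=4: 4460+0+24·37·25=26660 → min 5734 | M₂..M₆: k=2: 0+49456+2·24·27=50752; k=3: 1056+35200+2·22·27=37444; k=4: 2684+24975+2·37·27=29657; k=5: 4534+0+2·25·27=5884 → min 5884.
Top-level splits: k=1: (M₁..M₁)·(M₂..M₆) → 0+5884+24·2·27 = 7180; k=2: (M₁..M₂)·(M₃..M₆) → 1152+49456+24·24·27 = 66160; k=3: (M₁..M₃)·(M₄..M₆) → 2112+35200+24·22·27 = 51568; k=4: (M₁..M₄)·(M₅..M₆) → 4460+24975+24·37·27 = 53411; k=5: (M₁..M₅)·(M₆..M₆) → 5734+0+24·25·27 = 21934.
Best split is after M₁, i.e. k = 1.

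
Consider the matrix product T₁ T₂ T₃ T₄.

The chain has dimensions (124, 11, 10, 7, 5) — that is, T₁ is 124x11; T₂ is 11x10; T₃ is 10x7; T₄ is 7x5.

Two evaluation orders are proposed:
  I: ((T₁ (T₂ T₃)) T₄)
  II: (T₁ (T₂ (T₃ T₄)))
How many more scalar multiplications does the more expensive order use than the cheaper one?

6938

Order I = ((T₁ (T₂ T₃)) T₄): (T₂ T₃): 11×10 by 10×7 → 11×7, cost 11·10·7 = 770; (T₁ (T₂ T₃)): 124×11 by 11×7 → 124×7, cost 124·11·7 = 9548; cumulative 10318; ((T₁ (T₂ T₃)) T₄): 124×7 by 7×5 → 124×5, cost 124·7·5 = 4340; cumulative 14658. Total 14658.
Order II = (T₁ (T₂ (T₃ T₄))): (T₃ T₄): 10×7 by 7×5 → 10×5, cost 10·7·5 = 350; (T₂ (T₃ T₄)): 11×10 by 10×5 → 11×5, cost 11·10·5 = 550; cumulative 900; (T₁ (T₂ (T₃ T₄))): 124×11 by 11×5 → 124×5, cost 124·11·5 = 6820; cumulative 7720. Total 7720.
Difference: |14658 − 7720| = 6938.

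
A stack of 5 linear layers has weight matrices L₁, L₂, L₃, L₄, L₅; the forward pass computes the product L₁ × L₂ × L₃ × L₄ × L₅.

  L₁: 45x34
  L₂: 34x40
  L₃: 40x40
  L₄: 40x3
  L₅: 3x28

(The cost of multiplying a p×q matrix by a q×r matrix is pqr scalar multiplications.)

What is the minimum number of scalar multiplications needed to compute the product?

17250

Adjacent pairs: L₁L₂ = 45·34·40 = 61200; L₂L₃ = 34·40·40 = 54400; L₃L₄ = 40·40·3 = 4800; L₄L₅ = 40·3·28 = 3360.
Length 3: L₁..L₃: k=1: 0+54400+45·34·40=115600; k=2: 61200+0+45·40·40=133200 → min 115600 | L₂..L₄: k=2: 0+4800+34·40·3=8880; k=3: 54400+0+34·40·3=58480 → min 8880 | L₃..L₅: k=3: 0+3360+40·40·28=48160; k=4: 4800+0+40·3·28=8160 → min 8160.
Length 4: L₁..L₄: k=1: 0+8880+45·34·3=13470; k=2: 61200+4800+45·40·3=71400; k=3: 115600+0+45·40·3=121000 → min 13470 | L₂..L₅: k=2: 0+8160+34·40·28=46240; k=3: 54400+3360+34·40·28=95840; k=4: 8880+0+34·3·28=11736 → min 11736.
Length 5: L₁..L₅: k=1: 0+11736+45·34·28=54576; k=2: 61200+8160+45·40·28=119760; k=3: 115600+3360+45·40·28=169360; k=4: 13470+0+45·3·28=17250 → min 17250.
Optimal order: ((L₁ × (L₂ × (L₃ × L₄))) × L₅) with cost 17250.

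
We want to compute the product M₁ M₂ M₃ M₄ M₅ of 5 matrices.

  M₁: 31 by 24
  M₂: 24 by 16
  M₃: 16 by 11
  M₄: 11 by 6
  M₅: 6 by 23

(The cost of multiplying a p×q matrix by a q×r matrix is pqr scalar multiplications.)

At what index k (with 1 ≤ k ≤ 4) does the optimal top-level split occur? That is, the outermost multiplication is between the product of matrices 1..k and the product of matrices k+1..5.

4

Adjacent pairs: M₁M₂ = 31·24·16 = 11904; M₂M₃ = 24·16·11 = 4224; M₃M₄ = 16·11·6 = 1056; M₄M₅ = 11·6·23 = 1518.
Length 3: M₁..M₃: k=1: 0+4224+31·24·11=12408; k=2: 11904+0+31·16·11=17360 → min 12408 | M₂..M₄: k=2: 0+1056+24·16·6=3360; k=3: 4224+0+24·11·6=5808 → min 3360 | M₃..M₅: k=3: 0+1518+16·11·23=5566; k=4: 1056+0+16·6·23=3264 → min 3264.
Length 4: M₁..M₄: k=1: 0+3360+31·24·6=7824; k=2: 11904+1056+31·16·6=15936; k=3: 12408+0+31·11·6=14454 → min 7824 | M₂..M₅: k=2: 0+3264+24·16·23=12096; k=3: 4224+1518+24·11·23=11814; k=4: 3360+0+24·6·23=6672 → min 6672.
Top-level splits: k=1: (M₁..M₁)·(M₂..M₅) → 0+6672+31·24·23 = 23784; k=2: (M₁..M₂)·(M₃..M₅) → 11904+3264+31·16·23 = 26576; k=3: (M₁..M₃)·(M₄..M₅) → 12408+1518+31·11·23 = 21769; k=4: (M₁..M₄)·(M₅..M₅) → 7824+0+31·6·23 = 12102.
Best split is after M₄, i.e. k = 4.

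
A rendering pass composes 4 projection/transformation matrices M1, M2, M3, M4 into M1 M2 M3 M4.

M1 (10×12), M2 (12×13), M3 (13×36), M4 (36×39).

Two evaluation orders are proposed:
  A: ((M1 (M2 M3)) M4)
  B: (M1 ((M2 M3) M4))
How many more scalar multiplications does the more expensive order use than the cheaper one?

Order A = ((M1 (M2 M3)) M4): (M2 M3): 12×13 by 13×36 → 12×36, cost 12·13·36 = 5616; (M1 (M2 M3)): 10×12 by 12×36 → 10×36, cost 10·12·36 = 4320; cumulative 9936; ((M1 (M2 M3)) M4): 10×36 by 36×39 → 10×39, cost 10·36·39 = 14040; cumulative 23976. Total 23976.
Order B = (M1 ((M2 M3) M4)): (M2 M3): 12×13 by 13×36 → 12×36, cost 12·13·36 = 5616; ((M2 M3) M4): 12×36 by 36×39 → 12×39, cost 12·36·39 = 16848; cumulative 22464; (M1 ((M2 M3) M4)): 10×12 by 12×39 → 10×39, cost 10·12·39 = 4680; cumulative 27144. Total 27144.
Difference: |23976 − 27144| = 3168.

3168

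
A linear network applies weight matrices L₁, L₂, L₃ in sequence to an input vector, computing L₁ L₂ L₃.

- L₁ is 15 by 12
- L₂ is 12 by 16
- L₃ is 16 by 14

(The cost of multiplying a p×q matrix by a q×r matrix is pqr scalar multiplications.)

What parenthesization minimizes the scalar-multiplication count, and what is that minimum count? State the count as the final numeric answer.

(L₁ (L₂ L₃)): cost 5208.
((L₁ L₂) L₃): cost 6240.
Optimal: (L₁ (L₂ L₃)) with cost 5208.

5208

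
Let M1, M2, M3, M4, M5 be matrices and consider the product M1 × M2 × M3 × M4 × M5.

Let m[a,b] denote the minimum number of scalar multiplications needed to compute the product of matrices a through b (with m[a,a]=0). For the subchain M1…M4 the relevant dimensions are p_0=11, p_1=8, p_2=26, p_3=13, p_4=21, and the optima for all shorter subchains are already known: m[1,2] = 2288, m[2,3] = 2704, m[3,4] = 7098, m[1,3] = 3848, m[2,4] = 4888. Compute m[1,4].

m[1,4] = min over k∈[1,3] of m[1,k]+m[k+1,4]+p_{0}·p_k·p_{4}.
k=1: 0 + 4888 + 11·8·21 = 6736; k=2: 2288 + 7098 + 11·26·21 = 15392; k=3: 3848 + 0 + 11·13·21 = 6851.
Minimum: 6736 at k=1.

6736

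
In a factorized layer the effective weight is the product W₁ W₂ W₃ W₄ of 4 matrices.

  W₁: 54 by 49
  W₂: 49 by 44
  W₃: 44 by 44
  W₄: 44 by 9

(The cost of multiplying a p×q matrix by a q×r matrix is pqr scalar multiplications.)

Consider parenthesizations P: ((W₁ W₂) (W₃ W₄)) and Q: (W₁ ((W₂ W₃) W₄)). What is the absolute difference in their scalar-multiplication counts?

Order P = ((W₁ W₂) (W₃ W₄)): (W₁ W₂): 54×49 by 49×44 → 54×44, cost 54·49·44 = 116424; (W₃ W₄): 44×44 by 44×9 → 44×9, cost 44·44·9 = 17424; ((W₁ W₂) (W₃ W₄)): 54×44 by 44×9 → 54×9, cost 54·44·9 = 21384; cumulative 155232. Total 155232.
Order Q = (W₁ ((W₂ W₃) W₄)): (W₂ W₃): 49×44 by 44×44 → 49×44, cost 49·44·44 = 94864; ((W₂ W₃) W₄): 49×44 by 44×9 → 49×9, cost 49·44·9 = 19404; cumulative 114268; (W₁ ((W₂ W₃) W₄)): 54×49 by 49×9 → 54×9, cost 54·49·9 = 23814; cumulative 138082. Total 138082.
Difference: |155232 − 138082| = 17150.

17150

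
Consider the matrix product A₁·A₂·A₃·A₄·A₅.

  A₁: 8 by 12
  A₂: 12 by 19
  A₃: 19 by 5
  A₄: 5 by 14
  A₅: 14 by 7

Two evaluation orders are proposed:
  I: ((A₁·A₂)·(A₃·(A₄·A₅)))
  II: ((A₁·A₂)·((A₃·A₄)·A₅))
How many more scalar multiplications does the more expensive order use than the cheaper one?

2037

Order I = ((A₁·A₂)·(A₃·(A₄·A₅))): (A₁·A₂): 8×12 by 12×19 → 8×19, cost 8·12·19 = 1824; (A₄·A₅): 5×14 by 14×7 → 5×7, cost 5·14·7 = 490; (A₃·(A₄·A₅)): 19×5 by 5×7 → 19×7, cost 19·5·7 = 665; cumulative 1155; ((A₁·A₂)·(A₃·(A₄·A₅))): 8×19 by 19×7 → 8×7, cost 8·19·7 = 1064; cumulative 4043. Total 4043.
Order II = ((A₁·A₂)·((A₃·A₄)·A₅)): (A₁·A₂): 8×12 by 12×19 → 8×19, cost 8·12·19 = 1824; (A₃·A₄): 19×5 by 5×14 → 19×14, cost 19·5·14 = 1330; ((A₃·A₄)·A₅): 19×14 by 14×7 → 19×7, cost 19·14·7 = 1862; cumulative 3192; ((A₁·A₂)·((A₃·A₄)·A₅)): 8×19 by 19×7 → 8×7, cost 8·19·7 = 1064; cumulative 6080. Total 6080.
Difference: |4043 − 6080| = 2037.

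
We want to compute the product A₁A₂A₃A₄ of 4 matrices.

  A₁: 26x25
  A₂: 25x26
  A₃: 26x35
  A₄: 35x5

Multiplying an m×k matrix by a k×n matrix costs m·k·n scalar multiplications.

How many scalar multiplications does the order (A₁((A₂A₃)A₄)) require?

30375

(A₂A₃): 25×26 by 26×35 → 25×35, cost 25·26·35 = 22750
((A₂A₃)A₄): 25×35 by 35×5 → 25×5, cost 25·35·5 = 4375; cumulative 27125
(A₁((A₂A₃)A₄)): 26×25 by 25×5 → 26×5, cost 26·25·5 = 3250; cumulative 30375
Total: 30375 scalar multiplications.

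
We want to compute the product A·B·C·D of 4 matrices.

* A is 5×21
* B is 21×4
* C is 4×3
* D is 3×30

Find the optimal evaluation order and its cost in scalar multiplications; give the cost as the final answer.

Adjacent pairs: AB = 5·21·4 = 420; BC = 21·4·3 = 252; CD = 4·3·30 = 360.
Length 3: A..C: k=1: 0+252+5·21·3=567; k=2: 420+0+5·4·3=480 → min 480 | B..D: k=2: 0+360+21·4·30=2880; k=3: 252+0+21·3·30=2142 → min 2142.
Length 4: A..D: k=1: 0+2142+5·21·30=5292; k=2: 420+360+5·4·30=1380; k=3: 480+0+5·3·30=930 → min 930.
Optimal parenthesization: (((A·B)·C)·D) with cost 930.

930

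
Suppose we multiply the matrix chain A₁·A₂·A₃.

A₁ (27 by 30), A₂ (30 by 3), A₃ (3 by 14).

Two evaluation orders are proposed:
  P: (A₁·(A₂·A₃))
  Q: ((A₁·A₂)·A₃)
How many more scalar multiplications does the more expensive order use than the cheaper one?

9036

Order P = (A₁·(A₂·A₃)): (A₂·A₃): 30×3 by 3×14 → 30×14, cost 30·3·14 = 1260; (A₁·(A₂·A₃)): 27×30 by 30×14 → 27×14, cost 27·30·14 = 11340; cumulative 12600. Total 12600.
Order Q = ((A₁·A₂)·A₃): (A₁·A₂): 27×30 by 30×3 → 27×3, cost 27·30·3 = 2430; ((A₁·A₂)·A₃): 27×3 by 3×14 → 27×14, cost 27·3·14 = 1134; cumulative 3564. Total 3564.
Difference: |12600 − 3564| = 9036.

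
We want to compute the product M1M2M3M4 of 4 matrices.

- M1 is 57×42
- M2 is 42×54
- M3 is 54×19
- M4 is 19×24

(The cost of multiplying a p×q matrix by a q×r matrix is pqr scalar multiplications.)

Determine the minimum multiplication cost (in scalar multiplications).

114570

Adjacent pairs: M1M2 = 57·42·54 = 129276; M2M3 = 42·54·19 = 43092; M3M4 = 54·19·24 = 24624.
Length 3: M1..M3: k=1: 0+43092+57·42·19=88578; k=2: 129276+0+57·54·19=187758 → min 88578 | M2..M4: k=2: 0+24624+42·54·24=79056; k=3: 43092+0+42·19·24=62244 → min 62244.
Length 4: M1..M4: k=1: 0+62244+57·42·24=119700; k=2: 129276+24624+57·54·24=227772; k=3: 88578+0+57·19·24=114570 → min 114570.
Optimal order: ((M1(M2M3))M4) with cost 114570.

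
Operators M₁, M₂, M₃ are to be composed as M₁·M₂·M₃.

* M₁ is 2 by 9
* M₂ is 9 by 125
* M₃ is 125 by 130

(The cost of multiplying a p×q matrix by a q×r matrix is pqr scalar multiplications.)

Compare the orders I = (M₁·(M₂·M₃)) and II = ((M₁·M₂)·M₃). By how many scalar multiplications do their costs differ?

Order I = (M₁·(M₂·M₃)): (M₂·M₃): 9×125 by 125×130 → 9×130, cost 9·125·130 = 146250; (M₁·(M₂·M₃)): 2×9 by 9×130 → 2×130, cost 2·9·130 = 2340; cumulative 148590. Total 148590.
Order II = ((M₁·M₂)·M₃): (M₁·M₂): 2×9 by 9×125 → 2×125, cost 2·9·125 = 2250; ((M₁·M₂)·M₃): 2×125 by 125×130 → 2×130, cost 2·125·130 = 32500; cumulative 34750. Total 34750.
Difference: |148590 − 34750| = 113840.

113840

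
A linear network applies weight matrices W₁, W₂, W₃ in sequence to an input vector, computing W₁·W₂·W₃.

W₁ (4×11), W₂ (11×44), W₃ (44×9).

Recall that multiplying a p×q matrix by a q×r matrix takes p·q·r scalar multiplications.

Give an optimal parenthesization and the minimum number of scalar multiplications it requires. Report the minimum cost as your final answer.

3520

(W₁·(W₂·W₃)): cost 4752.
((W₁·W₂)·W₃): cost 3520.
Optimal: ((W₁·W₂)·W₃) with cost 3520.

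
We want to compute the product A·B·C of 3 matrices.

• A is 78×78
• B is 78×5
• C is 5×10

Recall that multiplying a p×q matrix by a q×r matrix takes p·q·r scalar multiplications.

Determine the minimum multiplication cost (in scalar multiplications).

34320

Order (A·(B·C)): (B·C): 78×5 by 5×10 → 78×10, cost 78·5·10 = 3900; (A·(B·C)): 78×78 by 78×10 → 78×10, cost 78·78·10 = 60840; cumulative 64740. Total 64740.
Order ((A·B)·C): (A·B): 78×78 by 78×5 → 78×5, cost 78·78·5 = 30420; ((A·B)·C): 78×5 by 5×10 → 78×10, cost 78·5·10 = 3900; cumulative 34320. Total 34320.
Minimum: 34320.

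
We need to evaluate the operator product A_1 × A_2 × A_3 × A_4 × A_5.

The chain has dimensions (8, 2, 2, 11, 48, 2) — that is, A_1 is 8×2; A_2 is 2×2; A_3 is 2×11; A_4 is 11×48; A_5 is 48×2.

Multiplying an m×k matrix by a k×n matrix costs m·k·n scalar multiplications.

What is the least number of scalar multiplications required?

Adjacent pairs: A_1A_2 = 8·2·2 = 32; A_2A_3 = 2·2·11 = 44; A_3A_4 = 2·11·48 = 1056; A_4A_5 = 11·48·2 = 1056.
Length 3: A_1..A_3: k=1: 0+44+8·2·11=220; k=2: 32+0+8·2·11=208 → min 208 | A_2..A_4: k=2: 0+1056+2·2·48=1248; k=3: 44+0+2·11·48=1100 → min 1100 | A_3..A_5: k=3: 0+1056+2·11·2=1100; k=4: 1056+0+2·48·2=1248 → min 1100.
Length 4: A_1..A_4: k=1: 0+1100+8·2·48=1868; k=2: 32+1056+8·2·48=1856; k=3: 208+0+8·11·48=4432 → min 1856 | A_2..A_5: k=2: 0+1100+2·2·2=1108; k=3: 44+1056+2·11·2=1144; k=4: 1100+0+2·48·2=1292 → min 1108.
Length 5: A_1..A_5: k=1: 0+1108+8·2·2=1140; k=2: 32+1100+8·2·2=1164; k=3: 208+1056+8·11·2=1440; k=4: 1856+0+8·48·2=2624 → min 1140.
Optimal order: (A_1 × (A_2 × (A_3 × (A_4 × A_5)))) with cost 1140.

1140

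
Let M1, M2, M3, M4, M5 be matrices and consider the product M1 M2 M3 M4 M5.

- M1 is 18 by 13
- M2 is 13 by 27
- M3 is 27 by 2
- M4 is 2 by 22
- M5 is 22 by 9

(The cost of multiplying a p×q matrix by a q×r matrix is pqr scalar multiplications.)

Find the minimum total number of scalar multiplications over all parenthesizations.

Adjacent pairs: M1M2 = 18·13·27 = 6318; M2M3 = 13·27·2 = 702; M3M4 = 27·2·22 = 1188; M4M5 = 2·22·9 = 396.
Length 3: M1..M3: k=1: 0+702+18·13·2=1170; k=2: 6318+0+18·27·2=7290 → min 1170 | M2..M4: k=2: 0+1188+13·27·22=8910; k=3: 702+0+13·2·22=1274 → min 1274 | M3..M5: k=3: 0+396+27·2·9=882; k=4: 1188+0+27·22·9=6534 → min 882.
Length 4: M1..M4: k=1: 0+1274+18·13·22=6422; k=2: 6318+1188+18·27·22=18198; k=3: 1170+0+18·2·22=1962 → min 1962 | M2..M5: k=2: 0+882+13·27·9=4041; k=3: 702+396+13·2·9=1332; k=4: 1274+0+13·22·9=3848 → min 1332.
Length 5: M1..M5: k=1: 0+1332+18·13·9=3438; k=2: 6318+882+18·27·9=11574; k=3: 1170+396+18·2·9=1890; k=4: 1962+0+18·22·9=5526 → min 1890.
Optimal order: ((M1 (M2 M3)) (M4 M5)) with cost 1890.

1890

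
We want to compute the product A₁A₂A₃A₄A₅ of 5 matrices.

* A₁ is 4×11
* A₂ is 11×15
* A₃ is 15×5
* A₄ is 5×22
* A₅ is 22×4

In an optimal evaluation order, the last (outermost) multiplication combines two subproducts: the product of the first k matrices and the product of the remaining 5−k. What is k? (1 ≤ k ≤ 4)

Adjacent pairs: A₁A₂ = 4·11·15 = 660; A₂A₃ = 11·15·5 = 825; A₃A₄ = 15·5·22 = 1650; A₄A₅ = 5·22·4 = 440.
Length 3: A₁..A₃: k=1: 0+825+4·11·5=1045; k=2: 660+0+4·15·5=960 → min 960 | A₂..A₄: k=2: 0+1650+11·15·22=5280; k=3: 825+0+11·5·22=2035 → min 2035 | A₃..A₅: k=3: 0+440+15·5·4=740; k=4: 1650+0+15·22·4=2970 → min 740.
Length 4: A₁..A₄: k=1: 0+2035+4·11·22=3003; k=2: 660+1650+4·15·22=3630; k=3: 960+0+4·5·22=1400 → min 1400 | A₂..A₅: k=2: 0+740+11·15·4=1400; k=3: 825+440+11·5·4=1485; k=4: 2035+0+11·22·4=3003 → min 1400.
Top-level splits: k=1: (A₁..A₁)·(A₂..A₅) → 0+1400+4·11·4 = 1576; k=2: (A₁..A₂)·(A₃..A₅) → 660+740+4·15·4 = 1640; k=3: (A₁..A₃)·(A₄..A₅) → 960+440+4·5·4 = 1480; k=4: (A₁..A₄)·(A₅..A₅) → 1400+0+4·22·4 = 1752.
Best split is after A₃, i.e. k = 3.

3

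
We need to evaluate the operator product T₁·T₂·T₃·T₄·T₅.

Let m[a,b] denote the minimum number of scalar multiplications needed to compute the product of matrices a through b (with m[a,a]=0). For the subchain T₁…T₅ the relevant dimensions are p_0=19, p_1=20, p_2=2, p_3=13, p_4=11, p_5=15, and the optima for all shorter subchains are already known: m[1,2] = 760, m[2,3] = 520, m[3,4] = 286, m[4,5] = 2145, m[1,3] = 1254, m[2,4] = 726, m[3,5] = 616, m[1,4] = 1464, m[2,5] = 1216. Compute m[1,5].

m[1,5] = min over k∈[1,4] of m[1,k]+m[k+1,5]+p_{0}·p_k·p_{5}.
k=1: 0 + 1216 + 19·20·15 = 6916; k=2: 760 + 616 + 19·2·15 = 1946; k=3: 1254 + 2145 + 19·13·15 = 7104; k=4: 1464 + 0 + 19·11·15 = 4599.
Minimum: 1946 at k=2.

1946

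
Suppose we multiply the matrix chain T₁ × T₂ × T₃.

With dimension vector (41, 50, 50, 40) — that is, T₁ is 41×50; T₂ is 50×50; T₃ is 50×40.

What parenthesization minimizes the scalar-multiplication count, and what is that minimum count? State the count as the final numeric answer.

182000

(T₁ × (T₂ × T₃)): cost 182000.
((T₁ × T₂) × T₃): cost 184500.
Optimal: (T₁ × (T₂ × T₃)) with cost 182000.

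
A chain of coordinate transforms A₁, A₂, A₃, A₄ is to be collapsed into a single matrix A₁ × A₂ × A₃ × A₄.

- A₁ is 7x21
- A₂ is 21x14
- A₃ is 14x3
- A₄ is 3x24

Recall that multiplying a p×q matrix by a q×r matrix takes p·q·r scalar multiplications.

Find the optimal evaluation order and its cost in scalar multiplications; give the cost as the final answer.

1827

Adjacent pairs: A₁A₂ = 7·21·14 = 2058; A₂A₃ = 21·14·3 = 882; A₃A₄ = 14·3·24 = 1008.
Length 3: A₁..A₃: k=1: 0+882+7·21·3=1323; k=2: 2058+0+7·14·3=2352 → min 1323 | A₂..A₄: k=2: 0+1008+21·14·24=8064; k=3: 882+0+21·3·24=2394 → min 2394.
Length 4: A₁..A₄: k=1: 0+2394+7·21·24=5922; k=2: 2058+1008+7·14·24=5418; k=3: 1323+0+7·3·24=1827 → min 1827.
Optimal parenthesization: ((A₁ × (A₂ × A₃)) × A₄) with cost 1827.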